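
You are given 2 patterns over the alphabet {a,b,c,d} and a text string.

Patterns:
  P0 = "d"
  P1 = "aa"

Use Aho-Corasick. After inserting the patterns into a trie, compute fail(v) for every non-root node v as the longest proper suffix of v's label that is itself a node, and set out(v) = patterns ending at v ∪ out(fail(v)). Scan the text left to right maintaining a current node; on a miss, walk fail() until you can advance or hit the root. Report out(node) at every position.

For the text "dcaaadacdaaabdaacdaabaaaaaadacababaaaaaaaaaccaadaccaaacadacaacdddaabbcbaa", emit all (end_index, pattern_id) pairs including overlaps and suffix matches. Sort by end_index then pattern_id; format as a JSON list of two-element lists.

Construct AC machine:
Trie nodes:
  n0 'ε': a→2 d→1
  n1 'd': ·  [P0 ends]
  n2 'a': a→3
  n3 'aa': ·  [P1 ends]

Failure links (BFS by depth):
  n1('d'): parent n0 fail=0; on 'd' 0 → fail=0;  out {0}∪∅={0}
  n2('a'): parent n0 fail=0; on 'a' 0 → fail=0;  out ∅∪∅=∅
  n3('aa'): parent n2 fail=0; on 'a' 0 → fail=2;  out {1}∪∅={1}

Run:
i=0 'd': node 0→1  emit P0@[0:0]
i=1 'c': node 1→0 (via fail)
i=2 'a': node 0→2
i=3 'a': node 2→3  emit P1@[2:3]
i=4 'a': node 3→3 (via fail)  emit P1@[3:4]
i=5 'd': node 3→1 (via fail)  emit P0@[5:5]
i=6 'a': node 1→2 (via fail)
i=7 'c': node 2→0 (via fail)
i=8 'd': node 0→1  emit P0@[8:8]
i=9 'a': node 1→2 (via fail)
i=10 'a': node 2→3  emit P1@[9:10]
i=11 'a': node 3→3 (via fail)  emit P1@[10:11]
i=12 'b': node 3→0 (via fail)
i=13 'd': node 0→1  emit P0@[13:13]
i=14 'a': node 1→2 (via fail)
i=15 'a': node 2→3  emit P1@[14:15]
i=16 'c': node 3→0 (via fail)
i=17 'd': node 0→1  emit P0@[17:17]
i=18 'a': node 1→2 (via fail)
i=19 'a': node 2→3  emit P1@[18:19]
i=20 'b': node 3→0 (via fail)
i=21 'a': node 0→2
i=22 'a': node 2→3  emit P1@[21:22]
i=23 'a': node 3→3 (via fail)  emit P1@[22:23]
i=24 'a': node 3→3 (via fail)  emit P1@[23:24]
i=25 'a': node 3→3 (via fail)  emit P1@[24:25]
i=26 'a': node 3→3 (via fail)  emit P1@[25:26]
i=27 'd': node 3→1 (via fail)  emit P0@[27:27]
i=28 'a': node 1→2 (via fail)
i=29 'c': node 2→0 (via fail)
i=30 'a': node 0→2
i=31 'b': node 2→0 (via fail)
i=32 'a': node 0→2
i=33 'b': node 2→0 (via fail)
i=34 'a': node 0→2
i=35 'a': node 2→3  emit P1@[34:35]
i=36 'a': node 3→3 (via fail)  emit P1@[35:36]
i=37 'a': node 3→3 (via fail)  emit P1@[36:37]
i=38 'a': node 3→3 (via fail)  emit P1@[37:38]
i=39 'a': node 3→3 (via fail)  emit P1@[38:39]
i=40 'a': node 3→3 (via fail)  emit P1@[39:40]
i=41 'a': node 3→3 (via fail)  emit P1@[40:41]
i=42 'a': node 3→3 (via fail)  emit P1@[41:42]
i=43 'c': node 3→0 (via fail)
i=44 'c': node 0→0
i=45 'a': node 0→2
i=46 'a': node 2→3  emit P1@[45:46]
i=47 'd': node 3→1 (via fail)  emit P0@[47:47]
i=48 'a': node 1→2 (via fail)
i=49 'c': node 2→0 (via fail)
i=50 'c': node 0→0
i=51 'a': node 0→2
i=52 'a': node 2→3  emit P1@[51:52]
i=53 'a': node 3→3 (via fail)  emit P1@[52:53]
i=54 'c': node 3→0 (via fail)
i=55 'a': node 0→2
i=56 'd': node 2→1 (via fail)  emit P0@[56:56]
i=57 'a': node 1→2 (via fail)
i=58 'c': node 2→0 (via fail)
i=59 'a': node 0→2
i=60 'a': node 2→3  emit P1@[59:60]
i=61 'c': node 3→0 (via fail)
i=62 'd': node 0→1  emit P0@[62:62]
i=63 'd': node 1→1 (via fail)  emit P0@[63:63]
i=64 'd': node 1→1 (via fail)  emit P0@[64:64]
i=65 'a': node 1→2 (via fail)
i=66 'a': node 2→3  emit P1@[65:66]
i=67 'b': node 3→0 (via fail)
i=68 'b': node 0→0
i=69 'c': node 0→0
i=70 'b': node 0→0
i=71 'a': node 0→2
i=72 'a': node 2→3  emit P1@[71:72]

Matches: [[0,0],[3,1],[4,1],[5,0],[8,0],[10,1],[11,1],[13,0],[15,1],[17,0],[19,1],[22,1],[23,1],[24,1],[25,1],[26,1],[27,0],[35,1],[36,1],[37,1],[38,1],[39,1],[40,1],[41,1],[42,1],[46,1],[47,0],[52,1],[53,1],[56,0],[60,1],[62,0],[63,0],[64,0],[66,1],[72,1]]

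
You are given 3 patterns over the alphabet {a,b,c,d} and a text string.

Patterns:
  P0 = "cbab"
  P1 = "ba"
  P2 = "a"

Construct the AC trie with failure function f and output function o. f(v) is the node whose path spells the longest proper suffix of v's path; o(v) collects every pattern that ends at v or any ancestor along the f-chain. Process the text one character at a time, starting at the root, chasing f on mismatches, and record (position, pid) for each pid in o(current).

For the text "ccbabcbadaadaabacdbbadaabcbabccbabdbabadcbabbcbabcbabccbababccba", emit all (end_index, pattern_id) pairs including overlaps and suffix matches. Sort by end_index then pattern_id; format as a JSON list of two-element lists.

Construct AC machine:
Trie nodes:
  0='ε' goto a→7 b→5 c→1
  1='c' goto b→2
  2='cb' goto a→3
  3='cba' goto b→4
  4='cbab' goto ·  [P0 ends]
  5='b' goto a→6
  6='ba' goto ·  [P1 ends]
  7='a' goto ·  [P2 ends]

Failure links (BFS by depth):
  n1('c'): parent n0 fail=0; on 'c' 0 → fail=0;  out ∅∪∅=∅
  n5('b'): parent n0 fail=0; on 'b' 0 → fail=0;  out ∅∪∅=∅
  n7('a'): parent n0 fail=0; on 'a' 0 → fail=0;  out {2}∪∅={2}
  n2('cb'): parent n1 fail=0; on 'b' 0 → fail=5;  out ∅∪∅=∅
  n6('ba'): parent n5 fail=0; on 'a' 0 → fail=7;  out {1}∪{2}={1,2}
  n3('cba'): parent n2 fail=5; on 'a' 5 → fail=6;  out ∅∪{1,2}={1,2}
  n4('cbab'): parent n3 fail=6; on 'b' 6→7→0 → fail=5;  out {0}∪∅={0}

Run:
i=0 'c': node 0→1
i=1 'c': node 1→1 (fail-walked)
i=2 'b': node 1→2
i=3 'a': node 2→3  emit P1@[2:3],P2@[3:3]
i=4 'b': node 3→4  emit P0@[1:4]
i=5 'c': node 4→1 (fail-walked)
i=6 'b': node 1→2
i=7 'a': node 2→3  emit P1@[6:7],P2@[7:7]
i=8 'd': node 3→0 (fail-walked)
i=9 'a': node 0→7  emit P2@[9:9]
i=10 'a': node 7→7 (fail-walked)  emit P2@[10:10]
i=11 'd': node 7→0 (fail-walked)
i=12 'a': node 0→7  emit P2@[12:12]
i=13 'a': node 7→7 (fail-walked)  emit P2@[13:13]
i=14 'b': node 7→5 (fail-walked)
i=15 'a': node 5→6  emit P1@[14:15],P2@[15:15]
i=16 'c': node 6→1 (fail-walked)
i=17 'd': node 1→0 (fail-walked)
i=18 'b': node 0→5
i=19 'b': node 5→5 (fail-walked)
i=20 'a': node 5→6  emit P1@[19:20],P2@[20:20]
i=21 'd': node 6→0 (fail-walked)
i=22 'a': node 0→7  emit P2@[22:22]
i=23 'a': node 7→7 (fail-walked)  emit P2@[23:23]
i=24 'b': node 7→5 (fail-walked)
i=25 'c': node 5→1 (fail-walked)
i=26 'b': node 1→2
i=27 'a': node 2→3  emit P1@[26:27],P2@[27:27]
i=28 'b': node 3→4  emit P0@[25:28]
i=29 'c': node 4→1 (fail-walked)
i=30 'c': node 1→1 (fail-walked)
i=31 'b': node 1→2
i=32 'a': node 2→3  emit P1@[31:32],P2@[32:32]
i=33 'b': node 3→4  emit P0@[30:33]
i=34 'd': node 4→0 (fail-walked)
i=35 'b': node 0→5
i=36 'a': node 5→6  emit P1@[35:36],P2@[36:36]
i=37 'b': node 6→5 (fail-walked)
i=38 'a': node 5→6  emit P1@[37:38],P2@[38:38]
i=39 'd': node 6→0 (fail-walked)
i=40 'c': node 0→1
i=41 'b': node 1→2
i=42 'a': node 2→3  emit P1@[41:42],P2@[42:42]
i=43 'b': node 3→4  emit P0@[40:43]
i=44 'b': node 4→5 (fail-walked)
i=45 'c': node 5→1 (fail-walked)
i=46 'b': node 1→2
i=47 'a': node 2→3  emit P1@[46:47],P2@[47:47]
i=48 'b': node 3→4  emit P0@[45:48]
i=49 'c': node 4→1 (fail-walked)
i=50 'b': node 1→2
i=51 'a': node 2→3  emit P1@[50:51],P2@[51:51]
i=52 'b': node 3→4  emit P0@[49:52]
i=53 'c': node 4→1 (fail-walked)
i=54 'c': node 1→1 (fail-walked)
i=55 'b': node 1→2
i=56 'a': node 2→3  emit P1@[55:56],P2@[56:56]
i=57 'b': node 3→4  emit P0@[54:57]
i=58 'a': node 4→6 (fail-walked)  emit P1@[57:58],P2@[58:58]
i=59 'b': node 6→5 (fail-walked)
i=60 'c': node 5→1 (fail-walked)
i=61 'c': node 1→1 (fail-walked)
i=62 'b': node 1→2
i=63 'a': node 2→3  emit P1@[62:63],P2@[63:63]

All matches (sorted): [[3,1],[3,2],[4,0],[7,1],[7,2],[9,2],[10,2],[12,2],[13,2],[15,1],[15,2],[20,1],[20,2],[22,2],[23,2],[27,1],[27,2],[28,0],[32,1],[32,2],[33,0],[36,1],[36,2],[38,1],[38,2],[42,1],[42,2],[43,0],[47,1],[47,2],[48,0],[51,1],[51,2],[52,0],[56,1],[56,2],[57,0],[58,1],[58,2],[63,1],[63,2]]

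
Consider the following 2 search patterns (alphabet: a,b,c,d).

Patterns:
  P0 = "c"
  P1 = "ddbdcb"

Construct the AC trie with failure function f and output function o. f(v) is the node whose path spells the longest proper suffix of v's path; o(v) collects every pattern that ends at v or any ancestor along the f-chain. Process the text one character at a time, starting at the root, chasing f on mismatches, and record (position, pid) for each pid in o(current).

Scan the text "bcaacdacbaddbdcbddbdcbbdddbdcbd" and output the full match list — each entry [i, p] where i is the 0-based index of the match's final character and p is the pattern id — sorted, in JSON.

Build automaton:
Trie nodes:
  0='ε' goto c→1 d→2
  1='c' goto ·  ←P0
  2='d' goto d→3
  3='dd' goto b→4
  4='ddb' goto d→5
  5='ddbd' goto c→6
  6='ddbdc' goto b→7
  7='ddbdcb' goto ·  ←P1

BFS fail/out derivation:
  n1('c'): parent n0 fail=0; on 'c' 0 → fail=0;  out {0}∪∅={0}
  n2('d'): parent n0 fail=0; on 'd' 0 → fail=0;  out ∅∪∅=∅
  n3('dd'): parent n2 fail=0; on 'd' 0 → fail=2;  out ∅∪∅=∅
  n4('ddb'): parent n3 fail=2; on 'b' 2→0 → fail=0;  out ∅∪∅=∅
  n5('ddbd'): parent n4 fail=0; on 'd' 0 → fail=2;  out ∅∪∅=∅
  n6('ddbdc'): parent n5 fail=2; on 'c' 2→0 → fail=1;  out ∅∪{0}={0}
  n7('ddbdcb'): parent n6 fail=1; on 'b' 1→0 → fail=0;  out {1}∪∅={1}

Scan:
i=0 'b': node 0→0
i=1 'c': node 0→1  ** P0@[1:1]
i=2 'a': node 1→0 (via fail)
i=3 'a': node 0→0
i=4 'c': node 0→1  ** P0@[4:4]
i=5 'd': node 1→2 (via fail)
i=6 'a': node 2→0 (via fail)
i=7 'c': node 0→1  ** P0@[7:7]
i=8 'b': node 1→0 (via fail)
i=9 'a': node 0→0
i=10 'd': node 0→2
i=11 'd': node 2→3
i=12 'b': node 3→4
i=13 'd': node 4→5
i=14 'c': node 5→6  ** P0@[14:14]
i=15 'b': node 6→7  ** P1@[10:15]
i=16 'd': node 7→2 (via fail)
i=17 'd': node 2→3
i=18 'b': node 3→4
i=19 'd': node 4→5
i=20 'c': node 5→6  ** P0@[20:20]
i=21 'b': node 6→7  ** P1@[16:21]
i=22 'b': node 7→0 (via fail)
i=23 'd': node 0→2
i=24 'd': node 2→3
i=25 'd': node 3→3 (via fail)
i=26 'b': node 3→4
i=27 'd': node 4→5
i=28 'c': node 5→6  ** P0@[28:28]
i=29 'b': node 6→7  ** P1@[24:29]
i=30 'd': node 7→2 (via fail)

Result: [[1,0],[4,0],[7,0],[14,0],[15,1],[20,0],[21,1],[28,0],[29,1]]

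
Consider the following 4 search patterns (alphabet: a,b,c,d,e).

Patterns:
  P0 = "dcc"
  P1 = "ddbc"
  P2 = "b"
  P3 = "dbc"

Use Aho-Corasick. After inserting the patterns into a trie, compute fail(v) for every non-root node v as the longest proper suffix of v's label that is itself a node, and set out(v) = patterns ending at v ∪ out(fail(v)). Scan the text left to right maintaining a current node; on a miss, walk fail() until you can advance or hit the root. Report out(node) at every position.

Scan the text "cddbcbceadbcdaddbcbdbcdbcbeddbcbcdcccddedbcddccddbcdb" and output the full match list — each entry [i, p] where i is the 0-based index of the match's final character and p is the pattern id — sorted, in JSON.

Build automaton:
Trie nodes:
  n0 'ε': b→7 d→1
  n1 'd': b→8 c→2 d→4
  n2 'dc': c→3
  n3 'dcc': ·  [P0 ends]
  n4 'dd': b→5
  n5 'ddb': c→6
  n6 'ddbc': ·  [P1 ends]
  n7 'b': ·  [P2 ends]
  n8 'db': c→9
  n9 'dbc': ·  [P3 ends]

Failure links (BFS by depth):
  fail(1) 'd': from fail(0)=0 chase 'd': 0 ⇒ 0;  out=∅∪out(0)=∅
  fail(7) 'b': from fail(0)=0 chase 'b': 0 ⇒ 0;  out={2}∪out(0)={2}
  fail(2) 'dc': from fail(1)=0 chase 'c': 0 ⇒ 0;  out=∅∪out(0)=∅
  fail(4) 'dd': from fail(1)=0 chase 'd': 0 ⇒ 1;  out=∅∪out(1)=∅
  fail(8) 'db': from fail(1)=0 chase 'b': 0 ⇒ 7;  out=∅∪out(7)={2}
  fail(3) 'dcc': from fail(2)=0 chase 'c': 0 ⇒ 0;  out={0}∪out(0)={0}
  fail(5) 'ddb': from fail(4)=1 chase 'b': 1 ⇒ 8;  out=∅∪out(8)={2}
  fail(9) 'dbc': from fail(8)=7 chase 'c': 7→0 ⇒ 0;  out={3}∪out(0)={3}
  fail(6) 'ddbc': from fail(5)=8 chase 'c': 8 ⇒ 9;  out={1}∪out(9)={1,3}

Run:
pos 0 'c': at 0
pos 1 'd': at 1
pos 2 'd': at 4
pos 3 'b': at 5  → match P2@[3:3]
pos 4 'c': at 6  → match P1@[1:4],P3@[2:4]
pos 5 'b': at 7 (via fail)  → match P2@[5:5]
pos 6 'c': at 0 (via fail)
pos 7 'e': at 0
pos 8 'a': at 0
pos 9 'd': at 1
pos 10 'b': at 8  → match P2@[10:10]
pos 11 'c': at 9  → match P3@[9:11]
pos 12 'd': at 1 (via fail)
pos 13 'a': at 0 (via fail)
pos 14 'd': at 1
pos 15 'd': at 4
pos 16 'b': at 5  → match P2@[16:16]
pos 17 'c': at 6  → match P1@[14:17],P3@[15:17]
pos 18 'b': at 7 (via fail)  → match P2@[18:18]
pos 19 'd': at 1 (via fail)
pos 20 'b': at 8  → match P2@[20:20]
pos 21 'c': at 9  → match P3@[19:21]
pos 22 'd': at 1 (via fail)
pos 23 'b': at 8  → match P2@[23:23]
pos 24 'c': at 9  → match P3@[22:24]
pos 25 'b': at 7 (via fail)  → match P2@[25:25]
pos 26 'e': at 0 (via fail)
pos 27 'd': at 1
pos 28 'd': at 4
pos 29 'b': at 5  → match P2@[29:29]
pos 30 'c': at 6  → match P1@[27:30],P3@[28:30]
pos 31 'b': at 7 (via fail)  → match P2@[31:31]
pos 32 'c': at 0 (via fail)
pos 33 'd': at 1
pos 34 'c': at 2
pos 35 'c': at 3  → match P0@[33:35]
pos 36 'c': at 0 (via fail)
pos 37 'd': at 1
pos 38 'd': at 4
pos 39 'e': at 0 (via fail)
pos 40 'd': at 1
pos 41 'b': at 8  → match P2@[41:41]
pos 42 'c': at 9  → match P3@[40:42]
pos 43 'd': at 1 (via fail)
pos 44 'd': at 4
pos 45 'c': at 2 (via fail)
pos 46 'c': at 3  → match P0@[44:46]
pos 47 'd': at 1 (via fail)
pos 48 'd': at 4
pos 49 'b': at 5  → match P2@[49:49]
pos 50 'c': at 6  → match P1@[47:50],P3@[48:50]
pos 51 'd': at 1 (via fail)
pos 52 'b': at 8  → match P2@[52:52]

All matches (sorted): [[3,2],[4,1],[4,3],[5,2],[10,2],[11,3],[16,2],[17,1],[17,3],[18,2],[20,2],[21,3],[23,2],[24,3],[25,2],[29,2],[30,1],[30,3],[31,2],[35,0],[41,2],[42,3],[46,0],[49,2],[50,1],[50,3],[52,2]]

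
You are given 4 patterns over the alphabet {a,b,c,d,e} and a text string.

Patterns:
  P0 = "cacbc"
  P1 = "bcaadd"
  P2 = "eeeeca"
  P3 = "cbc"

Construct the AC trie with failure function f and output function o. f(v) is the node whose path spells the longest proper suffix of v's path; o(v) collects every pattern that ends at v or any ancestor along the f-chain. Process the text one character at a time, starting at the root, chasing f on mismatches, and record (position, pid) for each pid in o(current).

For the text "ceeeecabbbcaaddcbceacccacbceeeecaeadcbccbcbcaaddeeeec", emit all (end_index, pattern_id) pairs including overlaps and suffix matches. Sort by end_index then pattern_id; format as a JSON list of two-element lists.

Build automaton:
Trie nodes:
  n0 'ε': b→6 c→1 e→12
  n1 'c': a→2 b→18
  n2 'ca': c→3
  n3 'cac': b→4
  n4 'cacb': c→5
  n5 'cacbc': ·  [P0 ends]
  n6 'b': c→7
  n7 'bc': a→8
  n8 'bca': a→9
  n9 'bcaa': d→10
  n10 'bcaad': d→11
  n11 'bcaadd': ·  [P1 ends]
  n12 'e': e→13
  n13 'ee': e→14
  n14 'eee': e→15
  n15 'eeee': c→16
  n16 'eeeec': a→17
  n17 'eeeeca': ·  [P2 ends]
  n18 'cb': c→19
  n19 'cbc': ·  [P3 ends]

Failure links (BFS by depth):
  n1('c'): parent n0 fail=0; on 'c' 0 → fail=0;  out ∅∪∅=∅
  n6('b'): parent n0 fail=0; on 'b' 0 → fail=0;  out ∅∪∅=∅
  n12('e'): parent n0 fail=0; on 'e' 0 → fail=0;  out ∅∪∅=∅
  n2('ca'): parent n1 fail=0; on 'a' 0 → fail=0;  out ∅∪∅=∅
  n7('bc'): parent n6 fail=0; on 'c' 0 → fail=1;  out ∅∪∅=∅
  n13('ee'): parent n12 fail=0; on 'e' 0 → fail=12;  out ∅∪∅=∅
  n18('cb'): parent n1 fail=0; on 'b' 0 → fail=6;  out ∅∪∅=∅
  n3('cac'): parent n2 fail=0; on 'c' 0 → fail=1;  out ∅∪∅=∅
  n8('bca'): parent n7 fail=1; on 'a' 1 → fail=2;  out ∅∪∅=∅
  n14('eee'): parent n13 fail=12; on 'e' 12 → fail=13;  out ∅∪∅=∅
  n19('cbc'): parent n18 fail=6; on 'c' 6 → fail=7;  out {3}∪∅={3}
  n4('cacb'): parent n3 fail=1; on 'b' 1 → fail=18;  out ∅∪∅=∅
  n9('bcaa'): parent n8 fail=2; on 'a' 2→0 → fail=0;  out ∅∪∅=∅
  n15('eeee'): parent n14 fail=13; on 'e' 13 → fail=14;  out ∅∪∅=∅
  n5('cacbc'): parent n4 fail=18; on 'c' 18 → fail=19;  out {0}∪{3}={0,3}
  n10('bcaad'): parent n9 fail=0; on 'd' 0 → fail=0;  out ∅∪∅=∅
  n16('eeeec'): parent n15 fail=14; on 'c' 14→13→12→0 → fail=1;  out ∅∪∅=∅
  n11('bcaadd'): parent n10 fail=0; on 'd' 0 → fail=0;  out {1}∪∅={1}
  n17('eeeeca'): parent n16 fail=1; on 'a' 1 → fail=2;  out {2}∪∅={2}

Run:
pos 0 'c': at 1
pos 1 'e': at 12 ·f
pos 2 'e': at 13
pos 3 'e': at 14
pos 4 'e': at 15
pos 5 'c': at 16
pos 6 'a': at 17  → match P2@[1:6]
pos 7 'b': at 6 ·f
pos 8 'b': at 6 ·f
pos 9 'b': at 6 ·f
pos 10 'c': at 7
pos 11 'a': at 8
pos 12 'a': at 9
pos 13 'd': at 10
pos 14 'd': at 11  → match P1@[9:14]
pos 15 'c': at 1 ·f
pos 16 'b': at 18
pos 17 'c': at 19  → match P3@[15:17]
pos 18 'e': at 12 ·f
pos 19 'a': at 0 ·f
pos 20 'c': at 1
pos 21 'c': at 1 ·f
pos 22 'c': at 1 ·f
pos 23 'a': at 2
pos 24 'c': at 3
pos 25 'b': at 4
pos 26 'c': at 5  → match P0@[22:26],P3@[24:26]
pos 27 'e': at 12 ·f
pos 28 'e': at 13
pos 29 'e': at 14
pos 30 'e': at 15
pos 31 'c': at 16
pos 32 'a': at 17  → match P2@[27:32]
pos 33 'e': at 12 ·f
pos 34 'a': at 0 ·f
pos 35 'd': at 0
pos 36 'c': at 1
pos 37 'b': at 18
pos 38 'c': at 19  → match P3@[36:38]
pos 39 'c': at 1 ·f
pos 40 'b': at 18
pos 41 'c': at 19  → match P3@[39:41]
pos 42 'b': at 18 ·f
pos 43 'c': at 19  → match P3@[41:43]
pos 44 'a': at 8 ·f
pos 45 'a': at 9
pos 46 'd': at 10
pos 47 'd': at 11  → match P1@[42:47]
pos 48 'e': at 12 ·f
pos 49 'e': at 13
pos 50 'e': at 14
pos 51 'e': at 15
pos 52 'c': at 16

Matches: [[6,2],[14,1],[17,3],[26,0],[26,3],[32,2],[38,3],[41,3],[43,3],[47,1]]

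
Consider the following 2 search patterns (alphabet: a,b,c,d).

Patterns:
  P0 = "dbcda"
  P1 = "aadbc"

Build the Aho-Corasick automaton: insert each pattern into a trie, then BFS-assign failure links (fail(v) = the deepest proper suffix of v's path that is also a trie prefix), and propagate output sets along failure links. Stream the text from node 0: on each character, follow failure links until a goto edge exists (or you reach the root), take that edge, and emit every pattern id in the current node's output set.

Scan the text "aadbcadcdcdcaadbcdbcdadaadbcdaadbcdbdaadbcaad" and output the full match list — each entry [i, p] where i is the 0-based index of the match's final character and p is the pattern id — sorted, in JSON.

Build automaton:
Trie (insert patterns):
  n0 'ε': a→6 d→1
  n1 'd': b→2
  n2 'db': c→3
  n3 'dbc': d→4
  n4 'dbcd': a→5
  n5 'dbcda': ·  ←P0
  n6 'a': a→7
  n7 'aa': d→8
  n8 'aad': b→9
  n9 'aadb': c→10
  n10 'aadbc': ·  ←P1

Failure links (BFS by depth):
  n1('d'): parent n0 fail=0; on 'd' 0 → fail=0;  out ∅∪∅=∅
  n6('a'): parent n0 fail=0; on 'a' 0 → fail=0;  out ∅∪∅=∅
  n2('db'): parent n1 fail=0; on 'b' 0 → fail=0;  out ∅∪∅=∅
  n7('aa'): parent n6 fail=0; on 'a' 0 → fail=6;  out ∅∪∅=∅
  n3('dbc'): parent n2 fail=0; on 'c' 0 → fail=0;  out ∅∪∅=∅
  n8('aad'): parent n7 fail=6; on 'd' 6→0 → fail=1;  out ∅∪∅=∅
  n4('dbcd'): parent n3 fail=0; on 'd' 0 → fail=1;  out ∅∪∅=∅
  n9('aadb'): parent n8 fail=1; on 'b' 1 → fail=2;  out ∅∪∅=∅
  n5('dbcda'): parent n4 fail=1; on 'a' 1→0 → fail=6;  out {0}∪∅={0}
  n10('aadbc'): parent n9 fail=2; on 'c' 2 → fail=3;  out {1}∪∅={1}

Run:
i=0 'a': node 0→6
i=1 'a': node 6→7
i=2 'd': node 7→8
i=3 'b': node 8→9
i=4 'c': node 9→10  ** P1@[0:4]
i=5 'a': node 10→6 (via fail)
i=6 'd': node 6→1 (via fail)
i=7 'c': node 1→0 (via fail)
i=8 'd': node 0→1
i=9 'c': node 1→0 (via fail)
i=10 'd': node 0→1
i=11 'c': node 1→0 (via fail)
i=12 'a': node 0→6
i=13 'a': node 6→7
i=14 'd': node 7→8
i=15 'b': node 8→9
i=16 'c': node 9→10  ** P1@[12:16]
i=17 'd': node 10→4 (via fail)
i=18 'b': node 4→2 (via fail)
i=19 'c': node 2→3
i=20 'd': node 3→4
i=21 'a': node 4→5  ** P0@[17:21]
i=22 'd': node 5→1 (via fail)
i=23 'a': node 1→6 (via fail)
i=24 'a': node 6→7
i=25 'd': node 7→8
i=26 'b': node 8→9
i=27 'c': node 9→10  ** P1@[23:27]
i=28 'd': node 10→4 (via fail)
i=29 'a': node 4→5  ** P0@[25:29]
i=30 'a': node 5→7 (via fail)
i=31 'd': node 7→8
i=32 'b': node 8→9
i=33 'c': node 9→10  ** P1@[29:33]
i=34 'd': node 10→4 (via fail)
i=35 'b': node 4→2 (via fail)
i=36 'd': node 2→1 (via fail)
i=37 'a': node 1→6 (via fail)
i=38 'a': node 6→7
i=39 'd': node 7→8
i=40 'b': node 8→9
i=41 'c': node 9→10  ** P1@[37:41]
i=42 'a': node 10→6 (via fail)
i=43 'a': node 6→7
i=44 'd': node 7→8

Matches: [[4,1],[16,1],[21,0],[27,1],[29,0],[33,1],[41,1]]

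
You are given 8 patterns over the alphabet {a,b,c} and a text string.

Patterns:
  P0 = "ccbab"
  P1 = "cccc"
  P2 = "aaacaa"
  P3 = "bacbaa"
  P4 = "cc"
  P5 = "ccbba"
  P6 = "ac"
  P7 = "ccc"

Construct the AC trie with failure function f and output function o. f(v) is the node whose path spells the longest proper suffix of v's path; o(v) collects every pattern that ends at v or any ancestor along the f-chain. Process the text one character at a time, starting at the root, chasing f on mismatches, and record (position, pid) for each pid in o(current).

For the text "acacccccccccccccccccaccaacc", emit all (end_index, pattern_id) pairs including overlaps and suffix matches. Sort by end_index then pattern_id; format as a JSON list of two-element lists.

Build automaton:
Trie nodes:
  n0 'ε': a→8 b→14 c→1
  n1 'c': c→2
  n2 'cc': b→3 c→6  [P4 ends]
  n3 'ccb': a→4 b→20
  n4 'ccba': b→5
  n5 'ccbab': ·  [P0 ends]
  n6 'ccc': c→7  [P7 ends]
  n7 'cccc': ·  [P1 ends]
  n8 'a': a→9 c→22
  n9 'aa': a→10
  n10 'aaa': c→11
  n11 'aaac': a→12
  n12 'aaaca': a→13
  n13 'aaacaa': ·  [P2 ends]
  n14 'b': a→15
  n15 'ba': c→16
  n16 'bac': b→17
  n17 'bacb': a→18
  n18 'bacba': a→19
  n19 'bacbaa': ·  [P3 ends]
  n20 'ccbb': a→21
  n21 'ccbba': ·  [P5 ends]
  n22 'ac': ·  [P6 ends]

Failure links (BFS by depth):
  fail(1) 'c': from fail(0)=0 chase 'c': 0 ⇒ 0;  out=∅∪out(0)=∅
  fail(8) 'a': from fail(0)=0 chase 'a': 0 ⇒ 0;  out=∅∪out(0)=∅
  fail(14) 'b': from fail(0)=0 chase 'b': 0 ⇒ 0;  out=∅∪out(0)=∅
  fail(2) 'cc': from fail(1)=0 chase 'c': 0 ⇒ 1;  out={4}∪out(1)={4}
  fail(9) 'aa': from fail(8)=0 chase 'a': 0 ⇒ 8;  out=∅∪out(8)=∅
  fail(15) 'ba': from fail(14)=0 chase 'a': 0 ⇒ 8;  out=∅∪out(8)=∅
  fail(22) 'ac': from fail(8)=0 chase 'c': 0 ⇒ 1;  out={6}∪out(1)={6}
  fail(3) 'ccb': from fail(2)=1 chase 'b': 1→0 ⇒ 14;  out=∅∪out(14)=∅
  fail(6) 'ccc': from fail(2)=1 chase 'c': 1 ⇒ 2;  out={7}∪out(2)={4,7}
  fail(10) 'aaa': from fail(9)=8 chase 'a': 8 ⇒ 9;  out=∅∪out(9)=∅
  fail(16) 'bac': from fail(15)=8 chase 'c': 8 ⇒ 22;  out=∅∪out(22)={6}
  fail(4) 'ccba': from fail(3)=14 chase 'a': 14 ⇒ 15;  out=∅∪out(15)=∅
  fail(7) 'cccc': from fail(6)=2 chase 'c': 2 ⇒ 6;  out={1}∪out(6)={1,4,7}
  fail(11) 'aaac': from fail(10)=9 chase 'c': 9→8 ⇒ 22;  out=∅∪out(22)={6}
  fail(17) 'bacb': from fail(16)=22 chase 'b': 22→1→0 ⇒ 14;  out=∅∪out(14)=∅
  fail(20) 'ccbb': from fail(3)=14 chase 'b': 14→0 ⇒ 14;  out=∅∪out(14)=∅
  fail(5) 'ccbab': from fail(4)=15 chase 'b': 15→8→0 ⇒ 14;  out={0}∪out(14)={0}
  fail(12) 'aaaca': from fail(11)=22 chase 'a': 22→1→0 ⇒ 8;  out=∅∪out(8)=∅
  fail(18) 'bacba': from fail(17)=14 chase 'a': 14 ⇒ 15;  out=∅∪out(15)=∅
  fail(21) 'ccbba': from fail(20)=14 chase 'a': 14 ⇒ 15;  out={5}∪out(15)={5}
  fail(13) 'aaacaa': from fail(12)=8 chase 'a': 8 ⇒ 9;  out={2}∪out(9)={2}
  fail(19) 'bacbaa': from fail(18)=15 chase 'a': 15→8 ⇒ 9;  out={3}∪out(9)={3}

Run:
i=0 'a': node 0→8
i=1 'c': node 8→22  → match P6@[0:1]
i=2 'a': node 22→8 ·f
i=3 'c': node 8→22  → match P6@[2:3]
i=4 'c': node 22→2 ·f  → match P4@[3:4]
i=5 'c': node 2→6  → match P4@[4:5],P7@[3:5]
i=6 'c': node 6→7  → match P1@[3:6],P4@[5:6],P7@[4:6]
i=7 'c': node 7→7 ·f  → match P1@[4:7],P4@[6:7],P7@[5:7]
i=8 'c': node 7→7 ·f  → match P1@[5:8],P4@[7:8],P7@[6:8]
i=9 'c': node 7→7 ·f  → match P1@[6:9],P4@[8:9],P7@[7:9]
i=10 'c': node 7→7 ·f  → match P1@[7:10],P4@[9:10],P7@[8:10]
i=11 'c': node 7→7 ·f  → match P1@[8:11],P4@[10:11],P7@[9:11]
i=12 'c': node 7→7 ·f  → match P1@[9:12],P4@[11:12],P7@[10:12]
i=13 'c': node 7→7 ·f  → match P1@[10:13],P4@[12:13],P7@[11:13]
i=14 'c': node 7→7 ·f  → match P1@[11:14],P4@[13:14],P7@[12:14]
i=15 'c': node 7→7 ·f  → match P1@[12:15],P4@[14:15],P7@[13:15]
i=16 'c': node 7→7 ·f  → match P1@[13:16],P4@[15:16],P7@[14:16]
i=17 'c': node 7→7 ·f  → match P1@[14:17],P4@[16:17],P7@[15:17]
i=18 'c': node 7→7 ·f  → match P1@[15:18],P4@[17:18],P7@[16:18]
i=19 'c': node 7→7 ·f  → match P1@[16:19],P4@[18:19],P7@[17:19]
i=20 'a': node 7→8 ·f
i=21 'c': node 8→22  → match P6@[20:21]
i=22 'c': node 22→2 ·f  → match P4@[21:22]
i=23 'a': node 2→8 ·f
i=24 'a': node 8→9
i=25 'c': node 9→22 ·f  → match P6@[24:25]
i=26 'c': node 22→2 ·f  → match P4@[25:26]

All matches (sorted): [[1,6],[3,6],[4,4],[5,4],[5,7],[6,1],[6,4],[6,7],[7,1],[7,4],[7,7],[8,1],[8,4],[8,7],[9,1],[9,4],[9,7],[10,1],[10,4],[10,7],[11,1],[11,4],[11,7],[12,1],[12,4],[12,7],[13,1],[13,4],[13,7],[14,1],[14,4],[14,7],[15,1],[15,4],[15,7],[16,1],[16,4],[16,7],[17,1],[17,4],[17,7],[18,1],[18,4],[18,7],[19,1],[19,4],[19,7],[21,6],[22,4],[25,6],[26,4]]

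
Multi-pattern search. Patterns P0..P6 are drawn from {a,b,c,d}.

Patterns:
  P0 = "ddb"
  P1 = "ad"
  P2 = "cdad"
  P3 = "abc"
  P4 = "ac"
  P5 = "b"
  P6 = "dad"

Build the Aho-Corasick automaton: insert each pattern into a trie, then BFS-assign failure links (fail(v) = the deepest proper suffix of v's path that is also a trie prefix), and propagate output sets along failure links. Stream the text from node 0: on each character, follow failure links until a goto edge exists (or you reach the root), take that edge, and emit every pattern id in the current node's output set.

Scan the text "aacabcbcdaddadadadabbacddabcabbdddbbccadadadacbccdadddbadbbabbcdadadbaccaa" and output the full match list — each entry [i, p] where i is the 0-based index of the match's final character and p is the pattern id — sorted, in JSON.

Construct AC machine:
Trie nodes:
  n0 'ε': a→4 b→13 c→6 d→1
  n1 'd': a→14 d→2
  n2 'dd': b→3
  n3 'ddb': ·  ←P0
  n4 'a': b→10 c→12 d→5
  n5 'ad': ·  ←P1
  n6 'c': d→7
  n7 'cd': a→8
  n8 'cda': d→9
  n9 'cdad': ·  ←P2
  n10 'ab': c→11
  n11 'abc': ·  ←P3
  n12 'ac': ·  ←P4
  n13 'b': ·  ←P5
  n14 'da': d→15
  n15 'dad': ·  ←P6

Failure links (BFS by depth):
  n1('d'): parent n0 fail=0; on 'd' 0 → fail=0;  out ∅∪∅=∅
  n4('a'): parent n0 fail=0; on 'a' 0 → fail=0;  out ∅∪∅=∅
  n6('c'): parent n0 fail=0; on 'c' 0 → fail=0;  out ∅∪∅=∅
  n13('b'): parent n0 fail=0; on 'b' 0 → fail=0;  out {5}∪∅={5}
  n2('dd'): parent n1 fail=0; on 'd' 0 → fail=1;  out ∅∪∅=∅
  n5('ad'): parent n4 fail=0; on 'd' 0 → fail=1;  out {1}∪∅={1}
  n7('cd'): parent n6 fail=0; on 'd' 0 → fail=1;  out ∅∪∅=∅
  n10('ab'): parent n4 fail=0; on 'b' 0 → fail=13;  out ∅∪{5}={5}
  n12('ac'): parent n4 fail=0; on 'c' 0 → fail=6;  out {4}∪∅={4}
  n14('da'): parent n1 fail=0; on 'a' 0 → fail=4;  out ∅∪∅=∅
  n3('ddb'): parent n2 fail=1; on 'b' 1→0 → fail=13;  out {0}∪{5}={0,5}
  n8('cda'): parent n7 fail=1; on 'a' 1 → fail=14;  out ∅∪∅=∅
  n11('abc'): parent n10 fail=13; on 'c' 13→0 → fail=6;  out {3}∪∅={3}
  n15('dad'): parent n14 fail=4; on 'd' 4 → fail=5;  out {6}∪{1}={1,6}
  n9('cdad'): parent n8 fail=14; on 'd' 14 → fail=15;  out {2}∪{1,6}={1,2,6}

Text stream:
i=0 'a': node 0→4
i=1 'a': node 4→4 (via fail)
i=2 'c': node 4→12  → match P4@[1:2]
i=3 'a': node 12→4 (via fail)
i=4 'b': node 4→10  → match P5@[4:4]
i=5 'c': node 10→11  → match P3@[3:5]
i=6 'b': node 11→13 (via fail)  → match P5@[6:6]
i=7 'c': node 13→6 (via fail)
i=8 'd': node 6→7
i=9 'a': node 7→8
i=10 'd': node 8→9  → match P1@[9:10],P2@[7:10],P6@[8:10]
i=11 'd': node 9→2 (via fail)
i=12 'a': node 2→14 (via fail)
i=13 'd': node 14→15  → match P1@[12:13],P6@[11:13]
i=14 'a': node 15→14 (via fail)
i=15 'd': node 14→15  → match P1@[14:15],P6@[13:15]
i=16 'a': node 15→14 (via fail)
i=17 'd': node 14→15  → match P1@[16:17],P6@[15:17]
i=18 'a': node 15→14 (via fail)
i=19 'b': node 14→10 (via fail)  → match P5@[19:19]
i=20 'b': node 10→13 (via fail)  → match P5@[20:20]
i=21 'a': node 13→4 (via fail)
i=22 'c': node 4→12  → match P4@[21:22]
i=23 'd': node 12→7 (via fail)
i=24 'd': node 7→2 (via fail)
i=25 'a': node 2→14 (via fail)
i=26 'b': node 14→10 (via fail)  → match P5@[26:26]
i=27 'c': node 10→11  → match P3@[25:27]
i=28 'a': node 11→4 (via fail)
i=29 'b': node 4→10  → match P5@[29:29]
i=30 'b': node 10→13 (via fail)  → match P5@[30:30]
i=31 'd': node 13→1 (via fail)
i=32 'd': node 1→2
i=33 'd': node 2→2 (via fail)
i=34 'b': node 2→3  → match P0@[32:34],P5@[34:34]
i=35 'b': node 3→13 (via fail)  → match P5@[35:35]
i=36 'c': node 13→6 (via fail)
i=37 'c': node 6→6 (via fail)
i=38 'a': node 6→4 (via fail)
i=39 'd': node 4→5  → match P1@[38:39]
i=40 'a': node 5→14 (via fail)
i=41 'd': node 14→15  → match P1@[40:41],P6@[39:41]
i=42 'a': node 15→14 (via fail)
i=43 'd': node 14→15  → match P1@[42:43],P6@[41:43]
i=44 'a': node 15→14 (via fail)
i=45 'c': node 14→12 (via fail)  → match P4@[44:45]
i=46 'b': node 12→13 (via fail)  → match P5@[46:46]
i=47 'c': node 13→6 (via fail)
i=48 'c': node 6→6 (via fail)
i=49 'd': node 6→7
i=50 'a': node 7→8
i=51 'd': node 8→9  → match P1@[50:51],P2@[48:51],P6@[49:51]
i=52 'd': node 9→2 (via fail)
i=53 'd': node 2→2 (via fail)
i=54 'b': node 2→3  → match P0@[52:54],P5@[54:54]
i=55 'a': node 3→4 (via fail)
i=56 'd': node 4→5  → match P1@[55:56]
i=57 'b': node 5→13 (via fail)  → match P5@[57:57]
i=58 'b': node 13→13 (via fail)  → match P5@[58:58]
i=59 'a': node 13→4 (via fail)
i=60 'b': node 4→10  → match P5@[60:60]
i=61 'b': node 10→13 (via fail)  → match P5@[61:61]
i=62 'c': node 13→6 (via fail)
i=63 'd': node 6→7
i=64 'a': node 7→8
i=65 'd': node 8→9  → match P1@[64:65],P2@[62:65],P6@[63:65]
i=66 'a': node 9→14 (via fail)
i=67 'd': node 14→15  → match P1@[66:67],P6@[65:67]
i=68 'b': node 15→13 (via fail)  → match P5@[68:68]
i=69 'a': node 13→4 (via fail)
i=70 'c': node 4→12  → match P4@[69:70]
i=71 'c': node 12→6 (via fail)
i=72 'a': node 6→4 (via fail)
i=73 'a': node 4→4 (via fail)

Matches: [[2,4],[4,5],[5,3],[6,5],[10,1],[10,2],[10,6],[13,1],[13,6],[15,1],[15,6],[17,1],[17,6],[19,5],[20,5],[22,4],[26,5],[27,3],[29,5],[30,5],[34,0],[34,5],[35,5],[39,1],[41,1],[41,6],[43,1],[43,6],[45,4],[46,5],[51,1],[51,2],[51,6],[54,0],[54,5],[56,1],[57,5],[58,5],[60,5],[61,5],[65,1],[65,2],[65,6],[67,1],[67,6],[68,5],[70,4]]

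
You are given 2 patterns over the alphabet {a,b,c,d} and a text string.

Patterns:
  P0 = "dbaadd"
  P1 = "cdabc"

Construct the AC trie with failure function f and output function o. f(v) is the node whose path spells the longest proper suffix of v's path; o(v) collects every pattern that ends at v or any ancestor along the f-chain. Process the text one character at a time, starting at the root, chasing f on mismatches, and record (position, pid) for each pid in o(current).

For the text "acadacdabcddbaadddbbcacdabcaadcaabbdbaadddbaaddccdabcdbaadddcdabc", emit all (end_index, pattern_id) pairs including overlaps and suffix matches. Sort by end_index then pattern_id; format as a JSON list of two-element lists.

Build:
Trie nodes:
  n0 'ε': c→7 d→1
  n1 'd': b→2
  n2 'db': a→3
  n3 'dba': a→4
  n4 'dbaa': d→5
  n5 'dbaad': d→6
  n6 'dbaadd': ·  [P0 ends]
  n7 'c': d→8
  n8 'cd': a→9
  n9 'cda': b→10
  n10 'cdab': c→11
  n11 'cdabc': ·  [P1 ends]

BFS fail/out derivation:
  fail(1) 'd': from fail(0)=0 chase 'd': 0 ⇒ 0;  out=∅∪out(0)=∅
  fail(7) 'c': from fail(0)=0 chase 'c': 0 ⇒ 0;  out=∅∪out(0)=∅
  fail(2) 'db': from fail(1)=0 chase 'b': 0 ⇒ 0;  out=∅∪out(0)=∅
  fail(8) 'cd': from fail(7)=0 chase 'd': 0 ⇒ 1;  out=∅∪out(1)=∅
  fail(3) 'dba': from fail(2)=0 chase 'a': 0 ⇒ 0;  out=∅∪out(0)=∅
  fail(9) 'cda': from fail(8)=1 chase 'a': 1→0 ⇒ 0;  out=∅∪out(0)=∅
  fail(4) 'dbaa': from fail(3)=0 chase 'a': 0 ⇒ 0;  out=∅∪out(0)=∅
  fail(10) 'cdab': from fail(9)=0 chase 'b': 0 ⇒ 0;  out=∅∪out(0)=∅
  fail(5) 'dbaad': from fail(4)=0 chase 'd': 0 ⇒ 1;  out=∅∪out(1)=∅
  fail(11) 'cdabc': from fail(10)=0 chase 'c': 0 ⇒ 7;  out={1}∪out(7)={1}
  fail(6) 'dbaadd': from fail(5)=1 chase 'd': 1→0 ⇒ 1;  out={0}∪out(1)={0}

Scan:
pos 0 'a': at 0
pos 1 'c': at 7
pos 2 'a': at 0 (via fail)
pos 3 'd': at 1
pos 4 'a': at 0 (via fail)
pos 5 'c': at 7
pos 6 'd': at 8
pos 7 'a': at 9
pos 8 'b': at 10
pos 9 'c': at 11  emit P1@[5:9]
pos 10 'd': at 8 (via fail)
pos 11 'd': at 1 (via fail)
pos 12 'b': at 2
pos 13 'a': at 3
pos 14 'a': at 4
pos 15 'd': at 5
pos 16 'd': at 6  emit P0@[11:16]
pos 17 'd': at 1 (via fail)
pos 18 'b': at 2
pos 19 'b': at 0 (via fail)
pos 20 'c': at 7
pos 21 'a': at 0 (via fail)
pos 22 'c': at 7
pos 23 'd': at 8
pos 24 'a': at 9
pos 25 'b': at 10
pos 26 'c': at 11  emit P1@[22:26]
pos 27 'a': at 0 (via fail)
pos 28 'a': at 0
pos 29 'd': at 1
pos 30 'c': at 7 (via fail)
pos 31 'a': at 0 (via fail)
pos 32 'a': at 0
pos 33 'b': at 0
pos 34 'b': at 0
pos 35 'd': at 1
pos 36 'b': at 2
pos 37 'a': at 3
pos 38 'a': at 4
pos 39 'd': at 5
pos 40 'd': at 6  emit P0@[35:40]
pos 41 'd': at 1 (via fail)
pos 42 'b': at 2
pos 43 'a': at 3
pos 44 'a': at 4
pos 45 'd': at 5
pos 46 'd': at 6  emit P0@[41:46]
pos 47 'c': at 7 (via fail)
pos 48 'c': at 7 (via fail)
pos 49 'd': at 8
pos 50 'a': at 9
pos 51 'b': at 10
pos 52 'c': at 11  emit P1@[48:52]
pos 53 'd': at 8 (via fail)
pos 54 'b': at 2 (via fail)
pos 55 'a': at 3
pos 56 'a': at 4
pos 57 'd': at 5
pos 58 'd': at 6  emit P0@[53:58]
pos 59 'd': at 1 (via fail)
pos 60 'c': at 7 (via fail)
pos 61 'd': at 8
pos 62 'a': at 9
pos 63 'b': at 10
pos 64 'c': at 11  emit P1@[60:64]

Matches: [[9,1],[16,0],[26,1],[40,0],[46,0],[52,1],[58,0],[64,1]]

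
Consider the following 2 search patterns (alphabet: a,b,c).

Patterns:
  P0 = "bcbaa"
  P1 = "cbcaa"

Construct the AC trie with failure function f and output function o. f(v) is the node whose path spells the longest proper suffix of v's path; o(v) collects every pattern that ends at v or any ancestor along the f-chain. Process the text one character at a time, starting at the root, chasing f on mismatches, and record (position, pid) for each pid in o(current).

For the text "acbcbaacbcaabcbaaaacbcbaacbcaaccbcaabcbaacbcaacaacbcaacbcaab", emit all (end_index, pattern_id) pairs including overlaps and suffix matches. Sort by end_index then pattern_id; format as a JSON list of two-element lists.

Construct AC machine:
Trie nodes:
  0='ε' goto b→1 c→6
  1='b' goto c→2
  2='bc' goto b→3
  3='bcb' goto a→4
  4='bcba' goto a→5
  5='bcbaa' goto ·  ←P0
  6='c' goto b→7
  7='cb' goto c→8
  8='cbc' goto a→9
  9='cbca' goto a→10
  10='cbcaa' goto ·  ←P1

Failure links (BFS by depth):
  fail(1) 'b': from fail(0)=0 chase 'b': 0 ⇒ 0;  out=∅∪out(0)=∅
  fail(6) 'c': from fail(0)=0 chase 'c': 0 ⇒ 0;  out=∅∪out(0)=∅
  fail(2) 'bc': from fail(1)=0 chase 'c': 0 ⇒ 6;  out=∅∪out(6)=∅
  fail(7) 'cb': from fail(6)=0 chase 'b': 0 ⇒ 1;  out=∅∪out(1)=∅
  fail(3) 'bcb': from fail(2)=6 chase 'b': 6 ⇒ 7;  out=∅∪out(7)=∅
  fail(8) 'cbc': from fail(7)=1 chase 'c': 1 ⇒ 2;  out=∅∪out(2)=∅
  fail(4) 'bcba': from fail(3)=7 chase 'a': 7→1→0 ⇒ 0;  out=∅∪out(0)=∅
  fail(9) 'cbca': from fail(8)=2 chase 'a': 2→6→0 ⇒ 0;  out=∅∪out(0)=∅
  fail(5) 'bcbaa': from fail(4)=0 chase 'a': 0 ⇒ 0;  out={0}∪out(0)={0}
  fail(10) 'cbcaa': from fail(9)=0 chase 'a': 0 ⇒ 0;  out={1}∪out(0)={1}

Text stream:
pos 0 'a': at 0
pos 1 'c': at 6
pos 2 'b': at 7
pos 3 'c': at 8
pos 4 'b': at 3 (fail-walked)
pos 5 'a': at 4
pos 6 'a': at 5  ** P0@[2:6]
pos 7 'c': at 6 (fail-walked)
pos 8 'b': at 7
pos 9 'c': at 8
pos 10 'a': at 9
pos 11 'a': at 10  ** P1@[7:11]
pos 12 'b': at 1 (fail-walked)
pos 13 'c': at 2
pos 14 'b': at 3
pos 15 'a': at 4
pos 16 'a': at 5  ** P0@[12:16]
pos 17 'a': at 0 (fail-walked)
pos 18 'a': at 0
pos 19 'c': at 6
pos 20 'b': at 7
pos 21 'c': at 8
pos 22 'b': at 3 (fail-walked)
pos 23 'a': at 4
pos 24 'a': at 5  ** P0@[20:24]
pos 25 'c': at 6 (fail-walked)
pos 26 'b': at 7
pos 27 'c': at 8
pos 28 'a': at 9
pos 29 'a': at 10  ** P1@[25:29]
pos 30 'c': at 6 (fail-walked)
pos 31 'c': at 6 (fail-walked)
pos 32 'b': at 7
pos 33 'c': at 8
pos 34 'a': at 9
pos 35 'a': at 10  ** P1@[31:35]
pos 36 'b': at 1 (fail-walked)
pos 37 'c': at 2
pos 38 'b': at 3
pos 39 'a': at 4
pos 40 'a': at 5  ** P0@[36:40]
pos 41 'c': at 6 (fail-walked)
pos 42 'b': at 7
pos 43 'c': at 8
pos 44 'a': at 9
pos 45 'a': at 10  ** P1@[41:45]
pos 46 'c': at 6 (fail-walked)
pos 47 'a': at 0 (fail-walked)
pos 48 'a': at 0
pos 49 'c': at 6
pos 50 'b': at 7
pos 51 'c': at 8
pos 52 'a': at 9
pos 53 'a': at 10  ** P1@[49:53]
pos 54 'c': at 6 (fail-walked)
pos 55 'b': at 7
pos 56 'c': at 8
pos 57 'a': at 9
pos 58 'a': at 10  ** P1@[54:58]
pos 59 'b': at 1 (fail-walked)

Matches: [[6,0],[11,1],[16,0],[24,0],[29,1],[35,1],[40,0],[45,1],[53,1],[58,1]]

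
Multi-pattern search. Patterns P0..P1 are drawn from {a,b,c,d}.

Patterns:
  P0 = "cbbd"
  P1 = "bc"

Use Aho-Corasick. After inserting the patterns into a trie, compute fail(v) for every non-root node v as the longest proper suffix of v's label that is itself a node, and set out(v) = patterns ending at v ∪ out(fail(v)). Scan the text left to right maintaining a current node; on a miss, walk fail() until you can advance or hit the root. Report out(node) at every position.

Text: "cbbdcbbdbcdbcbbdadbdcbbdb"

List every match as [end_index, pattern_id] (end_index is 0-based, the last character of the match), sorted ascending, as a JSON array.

Build automaton:
Trie nodes:
  0='ε' goto b→5 c→1
  1='c' goto b→2
  2='cb' goto b→3
  3='cbb' goto d→4
  4='cbbd' goto ·  ←P0
  5='b' goto c→6
  6='bc' goto ·  ←P1

Failure links (BFS by depth):
  fail(1) 'c': from fail(0)=0 chase 'c': 0 ⇒ 0;  out=∅∪out(0)=∅
  fail(5) 'b': from fail(0)=0 chase 'b': 0 ⇒ 0;  out=∅∪out(0)=∅
  fail(2) 'cb': from fail(1)=0 chase 'b': 0 ⇒ 5;  out=∅∪out(5)=∅
  fail(6) 'bc': from fail(5)=0 chase 'c': 0 ⇒ 1;  out={1}∪out(1)={1}
  fail(3) 'cbb': from fail(2)=5 chase 'b': 5→0 ⇒ 5;  out=∅∪out(5)=∅
  fail(4) 'cbbd': from fail(3)=5 chase 'd': 5→0 ⇒ 0;  out={0}∪out(0)={0}

Scan:
pos 0 'c': at 1
pos 1 'b': at 2
pos 2 'b': at 3
pos 3 'd': at 4  emit P0@[0:3]
pos 4 'c': at 1 (via fail)
pos 5 'b': at 2
pos 6 'b': at 3
pos 7 'd': at 4  emit P0@[4:7]
pos 8 'b': at 5 (via fail)
pos 9 'c': at 6  emit P1@[8:9]
pos 10 'd': at 0 (via fail)
pos 11 'b': at 5
pos 12 'c': at 6  emit P1@[11:12]
pos 13 'b': at 2 (via fail)
pos 14 'b': at 3
pos 15 'd': at 4  emit P0@[12:15]
pos 16 'a': at 0 (via fail)
pos 17 'd': at 0
pos 18 'b': at 5
pos 19 'd': at 0 (via fail)
pos 20 'c': at 1
pos 21 'b': at 2
pos 22 'b': at 3
pos 23 'd': at 4  emit P0@[20:23]
pos 24 'b': at 5 (via fail)

Result: [[3,0],[7,0],[9,1],[12,1],[15,0],[23,0]]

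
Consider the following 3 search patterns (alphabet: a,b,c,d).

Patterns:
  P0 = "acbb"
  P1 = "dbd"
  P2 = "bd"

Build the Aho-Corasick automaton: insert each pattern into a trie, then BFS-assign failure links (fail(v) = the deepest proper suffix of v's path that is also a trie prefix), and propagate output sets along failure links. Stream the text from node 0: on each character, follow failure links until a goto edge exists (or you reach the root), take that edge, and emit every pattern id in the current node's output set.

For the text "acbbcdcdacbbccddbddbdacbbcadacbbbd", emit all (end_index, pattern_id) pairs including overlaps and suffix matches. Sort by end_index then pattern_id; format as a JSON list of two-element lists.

Build:
Trie nodes:
  n0 'ε': a→1 b→8 d→5
  n1 'a': c→2
  n2 'ac': b→3
  n3 'acb': b→4
  n4 'acbb': ·  ←P0
  n5 'd': b→6
  n6 'db': d→7
  n7 'dbd': ·  ←P1
  n8 'b': d→9
  n9 'bd': ·  ←P2

Failure links (BFS by depth):
  fail(1) 'a': from fail(0)=0 chase 'a': 0 ⇒ 0;  out=∅∪out(0)=∅
  fail(5) 'd': from fail(0)=0 chase 'd': 0 ⇒ 0;  out=∅∪out(0)=∅
  fail(8) 'b': from fail(0)=0 chase 'b': 0 ⇒ 0;  out=∅∪out(0)=∅
  fail(2) 'ac': from fail(1)=0 chase 'c': 0 ⇒ 0;  out=∅∪out(0)=∅
  fail(6) 'db': from fail(5)=0 chase 'b': 0 ⇒ 8;  out=∅∪out(8)=∅
  fail(9) 'bd': from fail(8)=0 chase 'd': 0 ⇒ 5;  out={2}∪out(5)={2}
  fail(3) 'acb': from fail(2)=0 chase 'b': 0 ⇒ 8;  out=∅∪out(8)=∅
  fail(7) 'dbd': from fail(6)=8 chase 'd': 8 ⇒ 9;  out={1}∪out(9)={1,2}
  fail(4) 'acbb': from fail(3)=8 chase 'b': 8→0 ⇒ 8;  out={0}∪out(8)={0}

Run:
[0] read 'a'  n0⇒n1
[1] read 'c'  n1⇒n2
[2] read 'b'  n2⇒n3
[3] read 'b'  n3⇒n4  ** P0@[0:3]
[4] read 'c'  n4⇒n0 (fail-walked)
[5] read 'd'  n0⇒n5
[6] read 'c'  n5⇒n0 (fail-walked)
[7] read 'd'  n0⇒n5
[8] read 'a'  n5⇒n1 (fail-walked)
[9] read 'c'  n1⇒n2
[10] read 'b'  n2⇒n3
[11] read 'b'  n3⇒n4  ** P0@[8:11]
[12] read 'c'  n4⇒n0 (fail-walked)
[13] read 'c'  n0⇒n0
[14] read 'd'  n0⇒n5
[15] read 'd'  n5⇒n5 (fail-walked)
[16] read 'b'  n5⇒n6
[17] read 'd'  n6⇒n7  ** P1@[15:17],P2@[16:17]
[18] read 'd'  n7⇒n5 (fail-walked)
[19] read 'b'  n5⇒n6
[20] read 'd'  n6⇒n7  ** P1@[18:20],P2@[19:20]
[21] read 'a'  n7⇒n1 (fail-walked)
[22] read 'c'  n1⇒n2
[23] read 'b'  n2⇒n3
[24] read 'b'  n3⇒n4  ** P0@[21:24]
[25] read 'c'  n4⇒n0 (fail-walked)
[26] read 'a'  n0⇒n1
[27] read 'd'  n1⇒n5 (fail-walked)
[28] read 'a'  n5⇒n1 (fail-walked)
[29] read 'c'  n1⇒n2
[30] read 'b'  n2⇒n3
[31] read 'b'  n3⇒n4  ** P0@[28:31]
[32] read 'b'  n4⇒n8 (fail-walked)
[33] read 'd'  n8⇒n9  ** P2@[32:33]

All matches (sorted): [[3,0],[11,0],[17,1],[17,2],[20,1],[20,2],[24,0],[31,0],[33,2]]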